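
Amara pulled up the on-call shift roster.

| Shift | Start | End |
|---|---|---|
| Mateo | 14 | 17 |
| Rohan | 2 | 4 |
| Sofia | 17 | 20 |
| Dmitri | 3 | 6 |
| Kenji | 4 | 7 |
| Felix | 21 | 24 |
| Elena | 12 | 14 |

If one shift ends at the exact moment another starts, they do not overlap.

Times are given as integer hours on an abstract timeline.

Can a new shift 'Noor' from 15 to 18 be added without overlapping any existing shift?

No — it overlaps Mateo, Sofia

Rohan: ends 4 at or before Noor starts 15 → clear.
Dmitri: ends 6 at or before Noor starts 15 → clear.
Kenji: ends 7 at or before Noor starts 15 → clear.
Elena: ends 14 at or before Noor starts 15 → clear.
Mateo: starts 14 before Noor ends 18, and ends 17 after Noor starts 15 → overlap.
Sofia: starts 17 before Noor ends 18, and ends 20 after Noor starts 15 → overlap.
Felix: starts 21 at or after Noor ends 18 → clear.
Noor overlaps Mateo, Sofia.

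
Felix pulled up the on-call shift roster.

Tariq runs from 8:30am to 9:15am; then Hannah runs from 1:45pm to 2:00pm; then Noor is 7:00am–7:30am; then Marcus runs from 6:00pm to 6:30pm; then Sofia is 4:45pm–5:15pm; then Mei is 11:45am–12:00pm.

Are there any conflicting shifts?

No

Two intervals overlap when each starts before the other ends.
Sorted by start: Noor, Tariq, Mei, Hannah, Sofia, Marcus.
Tariq starts after Noor ends, so nothing later overlaps Noor either.
Mei starts after Tariq ends, so nothing later overlaps Tariq either.
Hannah starts after Mei ends, so nothing later overlaps Mei either.
Sofia starts after Hannah ends, so nothing later overlaps Hannah either.
Marcus starts after Sofia ends.
Every pair is clear; the schedule has no overlaps.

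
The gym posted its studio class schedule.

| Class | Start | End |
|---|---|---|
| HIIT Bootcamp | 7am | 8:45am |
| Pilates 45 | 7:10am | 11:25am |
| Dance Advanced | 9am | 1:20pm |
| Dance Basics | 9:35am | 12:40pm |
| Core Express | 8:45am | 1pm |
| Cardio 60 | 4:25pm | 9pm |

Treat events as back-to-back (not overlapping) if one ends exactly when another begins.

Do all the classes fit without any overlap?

No

Sorted by start: HIIT Bootcamp, Pilates 45, Core Express, Dance Advanced, Dance Basics, Cardio 60.
Pilates 45 starts before HIIT Bootcamp ends → HIIT Bootcamp and Pilates 45 overlap.
That's a conflict, so the schedule is not conflict-free.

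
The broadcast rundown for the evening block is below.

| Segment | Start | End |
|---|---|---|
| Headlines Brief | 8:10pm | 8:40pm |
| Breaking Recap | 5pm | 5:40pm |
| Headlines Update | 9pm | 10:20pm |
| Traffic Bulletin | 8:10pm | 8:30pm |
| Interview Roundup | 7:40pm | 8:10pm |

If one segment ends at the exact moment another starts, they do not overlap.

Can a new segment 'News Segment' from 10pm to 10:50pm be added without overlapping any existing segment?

No — it overlaps Headlines Update

Breaking Recap: ends 5:40pm at or before News Segment starts 10pm → clear.
Interview Roundup: ends 8:10pm at or before News Segment starts 10pm → clear.
Traffic Bulletin: ends 8:30pm at or before News Segment starts 10pm → clear.
Headlines Brief: ends 8:40pm at or before News Segment starts 10pm → clear.
Headlines Update: starts 9pm before News Segment ends 10:50pm, and ends 10:20pm after News Segment starts 10pm → overlap.
News Segment overlaps Headlines Update.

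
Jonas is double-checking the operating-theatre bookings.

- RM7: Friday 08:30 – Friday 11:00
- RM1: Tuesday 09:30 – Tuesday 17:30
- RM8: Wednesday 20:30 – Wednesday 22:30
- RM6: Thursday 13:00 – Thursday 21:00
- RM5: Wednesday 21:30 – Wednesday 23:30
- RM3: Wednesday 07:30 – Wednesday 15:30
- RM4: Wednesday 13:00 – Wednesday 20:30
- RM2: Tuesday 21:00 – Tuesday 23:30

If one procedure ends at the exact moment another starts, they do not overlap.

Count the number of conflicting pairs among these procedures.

Check each pair: they overlap iff neither finishes before the other starts.
Sorted by start: RM1, RM2, RM3, RM4, RM8, RM5, RM6, RM7.
RM2 starts after RM1 ends, so RM1 has no further overlaps.
RM3 starts after RM2 ends, so RM2 has no further overlaps.
RM4 starts before RM3 ends → RM3 and RM4 overlap.
RM8 starts after RM3 ends, so RM3 has no further overlaps.
RM8 starts exactly when RM4 ends (back-to-back, no overlap), so RM4 has no further overlaps.
RM5 starts before RM8 ends → RM8 and RM5 overlap.
RM6 starts after RM8 ends, so RM8 has no further overlaps.
RM6 starts after RM5 ends, so RM5 has no further overlaps.
RM7 starts after RM6 ends.
Overlapping pairs: RM3 & RM4, RM5 & RM8 — 2 in total.

2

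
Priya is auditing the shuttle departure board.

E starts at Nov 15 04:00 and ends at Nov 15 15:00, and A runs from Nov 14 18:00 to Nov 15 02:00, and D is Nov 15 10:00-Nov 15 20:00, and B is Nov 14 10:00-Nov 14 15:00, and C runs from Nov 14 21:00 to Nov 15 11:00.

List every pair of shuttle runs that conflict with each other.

A & C, C & D, C & E, D & E

Sorted by start: B, A, C, E, D.
A starts after B ends — done with B.
C starts before A ends → A and C overlap.
E starts after A ends — done with A.
E starts before C ends → C and E overlap.
D starts before C ends → C and D overlap.
D starts before E ends → E and D overlap.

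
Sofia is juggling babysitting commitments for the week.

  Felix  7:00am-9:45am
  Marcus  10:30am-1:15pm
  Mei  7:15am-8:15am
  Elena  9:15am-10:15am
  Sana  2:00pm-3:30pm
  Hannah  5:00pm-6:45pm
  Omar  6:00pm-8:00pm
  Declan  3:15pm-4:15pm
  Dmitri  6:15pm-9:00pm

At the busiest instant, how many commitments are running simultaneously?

3

Walk through starts and ends in time order (an end at T is processed before a start at T):
7:00am start Felix → 1
7:15am start Mei → 2
8:15am end Mei → 1
9:15am start Elena → 2
9:45am end Felix → 1
10:15am end Elena → 0
10:30am start Marcus → 1
1:15pm end Marcus → 0
2:00pm start Sana → 1
3:15pm start Declan → 2
3:30pm end Sana → 1
4:15pm end Declan → 0
5:00pm start Hannah → 1
6:00pm start Omar → 2
6:15pm start Dmitri → 3
6:45pm end Hannah → 2
8:00pm end Omar → 1
9:00pm end Dmitri → 0
Peak is 3, at 6:15pm (Dmitri, Hannah, Omar).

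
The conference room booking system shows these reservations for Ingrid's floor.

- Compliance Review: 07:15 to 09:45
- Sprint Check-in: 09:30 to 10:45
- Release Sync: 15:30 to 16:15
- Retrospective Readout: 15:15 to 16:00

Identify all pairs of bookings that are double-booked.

Check each pair: they overlap iff neither finishes before the other starts.
Sorted by start: Compliance Review, Sprint Check-in, Retrospective Readout, Release Sync.
Sprint Check-in starts before Compliance Review ends → Compliance Review and Sprint Check-in overlap.
Retrospective Readout starts after Compliance Review ends; Compliance Review is clear from here.
Retrospective Readout starts after Sprint Check-in ends; Sprint Check-in is clear from here.
Release Sync starts before Retrospective Readout ends → Retrospective Readout and Release Sync overlap.

Compliance Review & Sprint Check-in, Release Sync & Retrospective Readout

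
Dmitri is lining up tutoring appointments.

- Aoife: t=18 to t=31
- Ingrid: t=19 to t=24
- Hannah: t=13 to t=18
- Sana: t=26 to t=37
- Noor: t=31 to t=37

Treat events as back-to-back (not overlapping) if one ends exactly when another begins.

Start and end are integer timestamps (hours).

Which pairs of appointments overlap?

Aoife & Ingrid, Aoife & Sana, Noor & Sana

Check each pair: they overlap iff neither finishes before the other starts.
Sorted by start: Hannah, Aoife, Ingrid, Sana, Noor.
Aoife starts exactly when Hannah ends (back-to-back, no overlap); Hannah is clear from here.
Ingrid starts before Aoife ends → Aoife and Ingrid overlap.
Sana starts before Aoife ends → Aoife and Sana overlap.
Noor starts exactly when Aoife ends (back-to-back, no overlap).
Sana starts after Ingrid ends; Ingrid is clear from here.
Noor starts before Sana ends → Sana and Noor overlap.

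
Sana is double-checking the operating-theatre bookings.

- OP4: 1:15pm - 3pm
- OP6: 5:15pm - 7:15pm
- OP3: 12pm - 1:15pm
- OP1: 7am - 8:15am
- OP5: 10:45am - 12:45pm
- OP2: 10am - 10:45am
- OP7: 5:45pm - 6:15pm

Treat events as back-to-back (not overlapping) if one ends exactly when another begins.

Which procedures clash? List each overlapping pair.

OP3 & OP5, OP6 & OP7

Sorted by start: OP1, OP2, OP5, OP3, OP4, OP6, OP7.
OP2 starts after OP1 ends; OP1 is clear from here.
OP5 starts exactly when OP2 ends (back-to-back, no overlap); OP2 is clear from here.
OP3 starts before OP5 ends → OP5 and OP3 overlap.
OP4 starts after OP5 ends; OP5 is clear from here.
OP4 starts exactly when OP3 ends (back-to-back, no overlap); OP3 is clear from here.
OP6 starts after OP4 ends; OP4 is clear from here.
OP7 starts before OP6 ends → OP6 and OP7 overlap.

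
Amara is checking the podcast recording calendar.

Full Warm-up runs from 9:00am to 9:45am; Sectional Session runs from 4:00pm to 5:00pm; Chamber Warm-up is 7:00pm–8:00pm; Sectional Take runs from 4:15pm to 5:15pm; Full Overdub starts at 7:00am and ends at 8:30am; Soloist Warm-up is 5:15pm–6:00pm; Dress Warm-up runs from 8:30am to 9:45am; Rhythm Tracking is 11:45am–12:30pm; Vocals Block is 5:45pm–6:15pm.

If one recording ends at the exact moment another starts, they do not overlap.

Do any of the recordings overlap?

Yes

Two intervals overlap when each starts before the other ends.
Sorted by start: Full Overdub, Dress Warm-up, Full Warm-up, Rhythm Tracking, Sectional Session, Sectional Take, Soloist Warm-up, Vocals Block, Chamber Warm-up.
Dress Warm-up starts exactly when Full Overdub ends (back-to-back, no overlap), so Full Overdub has no further overlaps.
Full Warm-up starts before Dress Warm-up ends → Dress Warm-up and Full Warm-up overlap.
That's a conflict, so the schedule is not conflict-free.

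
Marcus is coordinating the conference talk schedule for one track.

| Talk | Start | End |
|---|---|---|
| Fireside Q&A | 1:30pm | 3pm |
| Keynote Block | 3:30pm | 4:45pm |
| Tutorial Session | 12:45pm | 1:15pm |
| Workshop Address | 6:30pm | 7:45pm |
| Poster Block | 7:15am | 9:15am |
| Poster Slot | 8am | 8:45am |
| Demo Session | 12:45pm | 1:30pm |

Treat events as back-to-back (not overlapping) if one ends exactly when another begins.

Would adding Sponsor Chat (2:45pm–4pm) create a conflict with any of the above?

Yes — it overlaps Fireside Q&A, Keynote Block

Poster Block: ends 9:15am at or before Sponsor Chat starts 2:45pm → clear.
Poster Slot: ends 8:45am at or before Sponsor Chat starts 2:45pm → clear.
Tutorial Session: ends 1:15pm at or before Sponsor Chat starts 2:45pm → clear.
Demo Session: ends 1:30pm at or before Sponsor Chat starts 2:45pm → clear.
Fireside Q&A: starts 1:30pm before Sponsor Chat ends 4pm, and ends 3pm after Sponsor Chat starts 2:45pm → overlap.
Keynote Block: starts 3:30pm before Sponsor Chat ends 4pm, and ends 4:45pm after Sponsor Chat starts 2:45pm → overlap.
Workshop Address: starts 6:30pm at or after Sponsor Chat ends 4pm → clear.
Sponsor Chat overlaps Keynote Block, Fireside Q&A.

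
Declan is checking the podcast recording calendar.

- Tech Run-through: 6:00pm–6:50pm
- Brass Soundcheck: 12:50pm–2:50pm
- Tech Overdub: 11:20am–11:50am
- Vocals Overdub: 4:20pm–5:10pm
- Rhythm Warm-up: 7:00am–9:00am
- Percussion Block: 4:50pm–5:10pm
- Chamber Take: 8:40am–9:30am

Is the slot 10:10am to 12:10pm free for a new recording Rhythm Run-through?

No — it overlaps Tech Overdub

Rhythm Warm-up: ends 9:00am at or before Rhythm Run-through starts 10:10am → clear.
Chamber Take: ends 9:30am at or before Rhythm Run-through starts 10:10am → clear.
Tech Overdub: starts 11:20am before Rhythm Run-through ends 12:10pm, and ends 11:50am after Rhythm Run-through starts 10:10am → overlap.
Brass Soundcheck: starts 12:50pm at or after Rhythm Run-through ends 12:10pm → clear.
Vocals Overdub: starts 4:20pm at or after Rhythm Run-through ends 12:10pm → clear.
Percussion Block: starts 4:50pm at or after Rhythm Run-through ends 12:10pm → clear.
Tech Run-through: starts 6:00pm at or after Rhythm Run-through ends 12:10pm → clear.
Rhythm Run-through overlaps Tech Overdub.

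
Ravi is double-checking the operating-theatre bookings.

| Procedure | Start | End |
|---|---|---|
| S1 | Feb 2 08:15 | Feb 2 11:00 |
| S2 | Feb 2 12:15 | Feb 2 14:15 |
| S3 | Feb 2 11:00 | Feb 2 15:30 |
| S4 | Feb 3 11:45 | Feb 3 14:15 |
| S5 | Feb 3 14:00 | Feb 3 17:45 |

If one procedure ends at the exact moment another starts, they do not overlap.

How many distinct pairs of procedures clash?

2

Sorted by start: S1, S3, S2, S4, S5.
S3 starts exactly when S1 ends (back-to-back, no overlap), so S1 has no further overlaps.
S2 starts before S3 ends → S3 and S2 overlap.
S4 starts after S3 ends, so S3 has no further overlaps.
S4 starts after S2 ends, so S2 has no further overlaps.
S5 starts before S4 ends → S4 and S5 overlap.
Overlapping pairs: S2 & S3, S4 & S5 — 2 in total.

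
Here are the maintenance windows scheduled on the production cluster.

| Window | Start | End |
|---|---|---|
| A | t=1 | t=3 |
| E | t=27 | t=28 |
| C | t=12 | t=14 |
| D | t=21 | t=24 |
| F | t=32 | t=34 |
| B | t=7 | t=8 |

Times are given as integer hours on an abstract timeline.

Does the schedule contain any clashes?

Two intervals overlap when each starts before the other ends.
Sorted by start: A, B, C, D, E, F.
B starts after A ends; A is clear from here.
C starts after B ends; B is clear from here.
D starts after C ends; C is clear from here.
E starts after D ends; D is clear from here.
F starts after E ends.
Every pair is clear; the schedule has no overlaps.

No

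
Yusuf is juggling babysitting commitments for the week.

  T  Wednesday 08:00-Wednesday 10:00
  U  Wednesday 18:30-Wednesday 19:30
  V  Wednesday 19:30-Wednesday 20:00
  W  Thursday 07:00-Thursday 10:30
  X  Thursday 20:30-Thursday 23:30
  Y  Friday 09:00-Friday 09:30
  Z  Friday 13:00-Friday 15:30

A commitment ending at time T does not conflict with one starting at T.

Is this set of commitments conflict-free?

Sorted by start: T, U, V, W, X, Y, Z.
U starts after T ends; T is clear from here.
V starts exactly when U ends (back-to-back, no overlap); U is clear from here.
W starts after V ends; V is clear from here.
X starts after W ends; W is clear from here.
Y starts after X ends; X is clear from here.
Z starts after Y ends.
Every pair is clear; the schedule has no overlaps.

Yes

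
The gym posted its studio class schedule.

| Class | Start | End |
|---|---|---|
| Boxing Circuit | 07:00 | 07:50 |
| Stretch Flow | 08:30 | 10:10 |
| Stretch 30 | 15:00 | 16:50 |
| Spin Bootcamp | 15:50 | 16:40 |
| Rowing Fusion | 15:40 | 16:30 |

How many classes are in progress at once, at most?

Walk through starts and ends in time order (an end at T is processed before a start at T):
07:00 start Boxing Circuit → 1
07:50 end Boxing Circuit → 0
08:30 start Stretch Flow → 1
10:10 end Stretch Flow → 0
15:00 start Stretch 30 → 1
15:40 start Rowing Fusion → 2
15:50 start Spin Bootcamp → 3
16:30 end Rowing Fusion → 2
16:40 end Spin Bootcamp → 1
16:50 end Stretch 30 → 0
Peak is 3, at 15:50 (Rowing Fusion, Spin Bootcamp, Stretch 30).

3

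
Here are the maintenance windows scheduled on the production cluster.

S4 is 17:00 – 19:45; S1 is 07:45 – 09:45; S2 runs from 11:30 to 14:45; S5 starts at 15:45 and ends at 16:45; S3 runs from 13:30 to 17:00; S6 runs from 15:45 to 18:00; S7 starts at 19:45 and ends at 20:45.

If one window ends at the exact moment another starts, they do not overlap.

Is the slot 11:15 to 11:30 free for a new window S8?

S1: ends 09:45 at or before S8 starts 11:15 → clear.
S2: starts 11:30 at or after S8 ends 11:30 → clear.
S3: starts 13:30 at or after S8 ends 11:30 → clear.
S5: starts 15:45 at or after S8 ends 11:30 → clear.
S6: starts 15:45 at or after S8 ends 11:30 → clear.
S4: starts 17:00 at or after S8 ends 11:30 → clear.
S7: starts 19:45 at or after S8 ends 11:30 → clear.

Yes — the slot is free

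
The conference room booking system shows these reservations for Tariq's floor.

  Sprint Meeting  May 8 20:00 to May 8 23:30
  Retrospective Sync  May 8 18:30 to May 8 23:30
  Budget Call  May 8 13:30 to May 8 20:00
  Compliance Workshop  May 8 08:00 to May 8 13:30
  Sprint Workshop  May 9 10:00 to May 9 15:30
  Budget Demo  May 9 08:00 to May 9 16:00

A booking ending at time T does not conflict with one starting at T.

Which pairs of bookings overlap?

Sorted by start: Compliance Workshop, Budget Call, Retrospective Sync, Sprint Meeting, Budget Demo, Sprint Workshop.
Budget Call starts exactly when Compliance Workshop ends (back-to-back, no overlap), so nothing later overlaps Compliance Workshop either.
Retrospective Sync starts before Budget Call ends → Budget Call and Retrospective Sync overlap.
Sprint Meeting starts exactly when Budget Call ends (back-to-back, no overlap), so nothing later overlaps Budget Call either.
Sprint Meeting starts before Retrospective Sync ends → Retrospective Sync and Sprint Meeting overlap.
Budget Demo starts after Retrospective Sync ends, so nothing later overlaps Retrospective Sync either.
Budget Demo starts after Sprint Meeting ends, so nothing later overlaps Sprint Meeting either.
Sprint Workshop starts before Budget Demo ends → Budget Demo and Sprint Workshop overlap.

Budget Call & Retrospective Sync, Budget Demo & Sprint Workshop, Retrospective Sync & Sprint Meeting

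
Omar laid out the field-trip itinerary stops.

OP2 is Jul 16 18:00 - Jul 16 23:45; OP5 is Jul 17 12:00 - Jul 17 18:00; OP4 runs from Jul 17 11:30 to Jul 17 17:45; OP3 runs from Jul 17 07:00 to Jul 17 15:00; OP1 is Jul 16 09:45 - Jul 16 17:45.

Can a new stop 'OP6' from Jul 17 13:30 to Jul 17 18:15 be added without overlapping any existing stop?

OP1: ends Jul 16 17:45 at or before OP6 starts Jul 17 13:30 → clear.
OP2: ends Jul 16 23:45 at or before OP6 starts Jul 17 13:30 → clear.
OP3: starts Jul 17 07:00 before OP6 ends Jul 17 18:15, and ends Jul 17 15:00 after OP6 starts Jul 17 13:30 → overlap.
OP4: starts Jul 17 11:30 before OP6 ends Jul 17 18:15, and ends Jul 17 17:45 after OP6 starts Jul 17 13:30 → overlap.
OP5: starts Jul 17 12:00 before OP6 ends Jul 17 18:15, and ends Jul 17 18:00 after OP6 starts Jul 17 13:30 → overlap.
OP6 overlaps OP3, OP4, OP5.

No — it overlaps OP3, OP4, OP5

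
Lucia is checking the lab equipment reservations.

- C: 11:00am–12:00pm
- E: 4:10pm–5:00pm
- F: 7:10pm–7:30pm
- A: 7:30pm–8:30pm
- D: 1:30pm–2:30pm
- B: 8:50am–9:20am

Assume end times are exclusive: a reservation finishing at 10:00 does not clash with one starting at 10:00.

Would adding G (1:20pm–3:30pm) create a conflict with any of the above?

Yes — it overlaps D

B: ends 9:20am at or before G starts 1:20pm → clear.
C: ends 12:00pm at or before G starts 1:20pm → clear.
D: starts 1:30pm before G ends 3:30pm, and ends 2:30pm after G starts 1:20pm → overlap.
E: starts 4:10pm at or after G ends 3:30pm → clear.
F: starts 7:10pm at or after G ends 3:30pm → clear.
A: starts 7:30pm at or after G ends 3:30pm → clear.
G overlaps D.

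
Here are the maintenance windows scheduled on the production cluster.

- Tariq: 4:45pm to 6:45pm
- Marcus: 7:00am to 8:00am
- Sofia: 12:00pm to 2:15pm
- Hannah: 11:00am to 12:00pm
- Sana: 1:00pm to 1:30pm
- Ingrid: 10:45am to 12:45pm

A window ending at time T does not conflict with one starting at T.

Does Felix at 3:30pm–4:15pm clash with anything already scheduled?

No — it doesn't clash with anything

Marcus: ends 8:00am at or before Felix starts 3:30pm → clear.
Ingrid: ends 12:45pm at or before Felix starts 3:30pm → clear.
Hannah: ends 12:00pm at or before Felix starts 3:30pm → clear.
Sofia: ends 2:15pm at or before Felix starts 3:30pm → clear.
Sana: ends 1:30pm at or before Felix starts 3:30pm → clear.
Tariq: starts 4:45pm at or after Felix ends 4:15pm → clear.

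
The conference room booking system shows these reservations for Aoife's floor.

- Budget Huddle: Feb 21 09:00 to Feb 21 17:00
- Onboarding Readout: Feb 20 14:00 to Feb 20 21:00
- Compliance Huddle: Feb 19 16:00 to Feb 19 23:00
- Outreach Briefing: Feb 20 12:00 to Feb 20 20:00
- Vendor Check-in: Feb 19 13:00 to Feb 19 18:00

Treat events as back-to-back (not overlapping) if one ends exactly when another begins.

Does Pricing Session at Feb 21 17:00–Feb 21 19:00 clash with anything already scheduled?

Vendor Check-in: ends Feb 19 18:00 at or before Pricing Session starts Feb 21 17:00 → clear.
Compliance Huddle: ends Feb 19 23:00 at or before Pricing Session starts Feb 21 17:00 → clear.
Outreach Briefing: ends Feb 20 20:00 at or before Pricing Session starts Feb 21 17:00 → clear.
Onboarding Readout: ends Feb 20 21:00 at or before Pricing Session starts Feb 21 17:00 → clear.
Budget Huddle: ends Feb 21 17:00 at or before Pricing Session starts Feb 21 17:00 → clear.

No — it doesn't clash with anything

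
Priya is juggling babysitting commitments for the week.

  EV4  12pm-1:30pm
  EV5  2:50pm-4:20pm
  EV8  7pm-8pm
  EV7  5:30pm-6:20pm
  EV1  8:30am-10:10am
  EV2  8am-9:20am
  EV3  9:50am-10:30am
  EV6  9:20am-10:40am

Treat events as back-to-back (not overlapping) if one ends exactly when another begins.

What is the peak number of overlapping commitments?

3

Sort all start/end points and keep a running count:
8am start EV2 → 1
8:30am start EV1 → 2
9:20am end EV2 → 1
9:20am start EV6 → 2
9:50am start EV3 → 3
10:10am end EV1 → 2
10:30am end EV3 → 1
10:40am end EV6 → 0
12pm start EV4 → 1
1:30pm end EV4 → 0
2:50pm start EV5 → 1
4:20pm end EV5 → 0
5:30pm start EV7 → 1
6:20pm end EV7 → 0
7pm start EV8 → 1
8pm end EV8 → 0
Peak is 3, at 9:50am (EV1, EV3, EV6).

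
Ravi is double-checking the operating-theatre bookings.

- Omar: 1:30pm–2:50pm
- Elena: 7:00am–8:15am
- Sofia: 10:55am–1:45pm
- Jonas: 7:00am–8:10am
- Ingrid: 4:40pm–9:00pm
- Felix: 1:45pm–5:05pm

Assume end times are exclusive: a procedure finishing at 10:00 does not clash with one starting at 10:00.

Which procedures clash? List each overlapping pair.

Sorted by start: Jonas, Elena, Sofia, Omar, Felix, Ingrid.
Elena starts before Jonas ends → Jonas and Elena overlap.
Sofia starts after Jonas ends, so Jonas has no further overlaps.
Sofia starts after Elena ends, so Elena has no further overlaps.
Omar starts before Sofia ends → Sofia and Omar overlap.
Felix starts exactly when Sofia ends (back-to-back, no overlap), so Sofia has no further overlaps.
Felix starts before Omar ends → Omar and Felix overlap.
Ingrid starts after Omar ends.
Ingrid starts before Felix ends → Felix and Ingrid overlap.

Elena & Jonas, Felix & Ingrid, Felix & Omar, Omar & Sofia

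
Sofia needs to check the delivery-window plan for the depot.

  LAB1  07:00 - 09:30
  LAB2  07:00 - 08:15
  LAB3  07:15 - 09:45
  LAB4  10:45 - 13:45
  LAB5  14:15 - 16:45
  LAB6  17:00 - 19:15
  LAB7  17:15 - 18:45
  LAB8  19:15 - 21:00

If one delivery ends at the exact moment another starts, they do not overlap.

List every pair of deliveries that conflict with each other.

LAB1 & LAB2, LAB1 & LAB3, LAB2 & LAB3, LAB6 & LAB7

Two intervals overlap when each starts before the other ends.
Sorted by start: LAB1, LAB2, LAB3, LAB4, LAB5, LAB6, LAB7, LAB8.
LAB2 starts before LAB1 ends → LAB1 and LAB2 overlap.
LAB3 starts before LAB1 ends → LAB1 and LAB3 overlap.
LAB4 starts after LAB1 ends — done with LAB1.
LAB3 starts before LAB2 ends → LAB2 and LAB3 overlap.
LAB4 starts after LAB2 ends — done with LAB2.
LAB4 starts after LAB3 ends — done with LAB3.
LAB5 starts after LAB4 ends — done with LAB4.
LAB6 starts after LAB5 ends — done with LAB5.
LAB7 starts before LAB6 ends → LAB6 and LAB7 overlap.
LAB8 starts exactly when LAB6 ends (back-to-back, no overlap).
LAB8 starts after LAB7 ends.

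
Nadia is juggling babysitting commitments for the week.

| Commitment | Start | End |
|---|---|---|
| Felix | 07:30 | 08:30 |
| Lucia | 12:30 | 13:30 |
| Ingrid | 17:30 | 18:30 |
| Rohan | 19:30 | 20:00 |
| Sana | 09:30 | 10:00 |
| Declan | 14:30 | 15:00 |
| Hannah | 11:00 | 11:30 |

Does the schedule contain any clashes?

Sorted by start: Felix, Sana, Hannah, Lucia, Declan, Ingrid, Rohan.
Sana starts after Felix ends, so Felix has no further overlaps.
Hannah starts after Sana ends, so Sana has no further overlaps.
Lucia starts after Hannah ends, so Hannah has no further overlaps.
Declan starts after Lucia ends, so Lucia has no further overlaps.
Ingrid starts after Declan ends, so Declan has no further overlaps.
Rohan starts after Ingrid ends.
Every pair is clear; the schedule has no overlaps.

No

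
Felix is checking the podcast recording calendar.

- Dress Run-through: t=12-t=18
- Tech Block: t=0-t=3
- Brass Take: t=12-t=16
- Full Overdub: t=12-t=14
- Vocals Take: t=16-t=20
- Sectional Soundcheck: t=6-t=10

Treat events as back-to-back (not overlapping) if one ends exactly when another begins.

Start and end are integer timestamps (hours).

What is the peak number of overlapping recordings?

3

Sweep the timeline, counting +1 at each start and −1 at each end (ends before starts at a tie):
t=0 start Tech Block → 1
t=3 end Tech Block → 0
t=6 start Sectional Soundcheck → 1
t=10 end Sectional Soundcheck → 0
t=12 start Brass Take → 1
t=12 start Dress Run-through → 2
t=12 start Full Overdub → 3
t=14 end Full Overdub → 2
t=16 end Brass Take → 1
t=16 start Vocals Take → 2
t=18 end Dress Run-through → 1
t=20 end Vocals Take → 0
Peak is 3, at t=12 (Brass Take, Dress Run-through, Full Overdub).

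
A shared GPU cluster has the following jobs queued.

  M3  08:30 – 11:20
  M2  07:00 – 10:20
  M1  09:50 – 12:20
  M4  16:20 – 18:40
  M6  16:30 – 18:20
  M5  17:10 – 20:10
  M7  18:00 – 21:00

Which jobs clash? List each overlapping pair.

Two intervals overlap when each starts before the other ends.
Sorted by start: M2, M3, M1, M4, M6, M5, M7.
M3 starts before M2 ends → M2 and M3 overlap.
M1 starts before M2 ends → M2 and M1 overlap.
M4 starts after M2 ends, so nothing later overlaps M2 either.
M1 starts before M3 ends → M3 and M1 overlap.
M4 starts after M3 ends, so nothing later overlaps M3 either.
M4 starts after M1 ends, so nothing later overlaps M1 either.
M6 starts before M4 ends → M4 and M6 overlap.
M5 starts before M4 ends → M4 and M5 overlap.
M7 starts before M4 ends → M4 and M7 overlap.
M5 starts before M6 ends → M6 and M5 overlap.
M7 starts before M6 ends → M6 and M7 overlap.
M7 starts before M5 ends → M5 and M7 overlap.

M1 & M2, M1 & M3, M2 & M3, M4 & M5, M4 & M6, M4 & M7, M5 & M6, M5 & M7, M6 & M7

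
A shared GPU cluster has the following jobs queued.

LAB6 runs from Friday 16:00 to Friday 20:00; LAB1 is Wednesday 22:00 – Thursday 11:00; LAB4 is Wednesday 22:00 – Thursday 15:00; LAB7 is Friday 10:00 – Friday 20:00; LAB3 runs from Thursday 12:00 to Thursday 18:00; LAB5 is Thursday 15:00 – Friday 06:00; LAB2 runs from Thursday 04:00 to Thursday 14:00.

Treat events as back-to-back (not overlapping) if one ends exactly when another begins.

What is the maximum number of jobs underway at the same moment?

3

Sweep the timeline, counting +1 at each start and −1 at each end (ends before starts at a tie):
Wednesday 22:00 start LAB1 → 1
Wednesday 22:00 start LAB4 → 2
Thursday 04:00 start LAB2 → 3
Thursday 11:00 end LAB1 → 2
Thursday 12:00 start LAB3 → 3
Thursday 14:00 end LAB2 → 2
Thursday 15:00 end LAB4 → 1
Thursday 15:00 start LAB5 → 2
Thursday 18:00 end LAB3 → 1
Friday 06:00 end LAB5 → 0
Friday 10:00 start LAB7 → 1
Friday 16:00 start LAB6 → 2
Friday 20:00 end LAB6 → 1
Friday 20:00 end LAB7 → 0
Peak is 3, at Thursday 04:00 (LAB1, LAB2, LAB4).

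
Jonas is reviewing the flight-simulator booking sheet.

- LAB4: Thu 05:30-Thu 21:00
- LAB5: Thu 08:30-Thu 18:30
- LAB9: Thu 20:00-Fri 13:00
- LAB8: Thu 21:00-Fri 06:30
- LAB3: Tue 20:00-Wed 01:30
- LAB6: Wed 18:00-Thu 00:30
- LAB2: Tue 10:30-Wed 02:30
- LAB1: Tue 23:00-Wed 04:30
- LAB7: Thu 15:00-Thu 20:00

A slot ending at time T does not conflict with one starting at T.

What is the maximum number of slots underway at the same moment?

3

Walk through starts and ends in time order (an end at T is processed before a start at T):
Tue 10:30 start LAB2 → 1
Tue 20:00 start LAB3 → 2
Tue 23:00 start LAB1 → 3
Wed 01:30 end LAB3 → 2
Wed 02:30 end LAB2 → 1
Wed 04:30 end LAB1 → 0
Wed 18:00 start LAB6 → 1
Thu 00:30 end LAB6 → 0
Thu 05:30 start LAB4 → 1
Thu 08:30 start LAB5 → 2
Thu 15:00 start LAB7 → 3
Thu 18:30 end LAB5 → 2
Thu 20:00 end LAB7 → 1
Thu 20:00 start LAB9 → 2
Thu 21:00 end LAB4 → 1
Thu 21:00 start LAB8 → 2
Fri 06:30 end LAB8 → 1
Fri 13:00 end LAB9 → 0
Peak is 3, at Tue 23:00 (LAB1, LAB2, LAB3).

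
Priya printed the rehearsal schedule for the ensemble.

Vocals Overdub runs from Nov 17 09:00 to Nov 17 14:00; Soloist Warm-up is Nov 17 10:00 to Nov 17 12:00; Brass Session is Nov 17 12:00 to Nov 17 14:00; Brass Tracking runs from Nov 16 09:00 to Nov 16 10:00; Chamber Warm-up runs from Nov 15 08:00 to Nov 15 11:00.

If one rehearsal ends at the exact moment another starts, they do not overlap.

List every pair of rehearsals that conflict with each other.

Brass Session & Vocals Overdub, Soloist Warm-up & Vocals Overdub

Sorted by start: Chamber Warm-up, Brass Tracking, Vocals Overdub, Soloist Warm-up, Brass Session.
Brass Tracking starts after Chamber Warm-up ends; Chamber Warm-up is clear from here.
Vocals Overdub starts after Brass Tracking ends; Brass Tracking is clear from here.
Soloist Warm-up starts before Vocals Overdub ends → Vocals Overdub and Soloist Warm-up overlap.
Brass Session starts before Vocals Overdub ends → Vocals Overdub and Brass Session overlap.
Brass Session starts exactly when Soloist Warm-up ends (back-to-back, no overlap).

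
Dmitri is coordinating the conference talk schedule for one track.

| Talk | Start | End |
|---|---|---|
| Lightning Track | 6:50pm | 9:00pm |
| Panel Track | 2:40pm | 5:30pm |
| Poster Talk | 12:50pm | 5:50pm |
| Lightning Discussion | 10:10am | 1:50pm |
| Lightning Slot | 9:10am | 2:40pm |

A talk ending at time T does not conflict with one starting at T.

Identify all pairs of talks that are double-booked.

Sorted by start: Lightning Slot, Lightning Discussion, Poster Talk, Panel Track, Lightning Track.
Lightning Discussion starts before Lightning Slot ends → Lightning Slot and Lightning Discussion overlap.
Poster Talk starts before Lightning Slot ends → Lightning Slot and Poster Talk overlap.
Panel Track starts exactly when Lightning Slot ends (back-to-back, no overlap), so nothing later overlaps Lightning Slot either.
Poster Talk starts before Lightning Discussion ends → Lightning Discussion and Poster Talk overlap.
Panel Track starts after Lightning Discussion ends, so nothing later overlaps Lightning Discussion either.
Panel Track starts before Poster Talk ends → Poster Talk and Panel Track overlap.
Lightning Track starts after Poster Talk ends.
Lightning Track starts after Panel Track ends.

Lightning Discussion & Lightning Slot, Lightning Discussion & Poster Talk, Lightning Slot & Poster Talk, Panel Track & Poster Talk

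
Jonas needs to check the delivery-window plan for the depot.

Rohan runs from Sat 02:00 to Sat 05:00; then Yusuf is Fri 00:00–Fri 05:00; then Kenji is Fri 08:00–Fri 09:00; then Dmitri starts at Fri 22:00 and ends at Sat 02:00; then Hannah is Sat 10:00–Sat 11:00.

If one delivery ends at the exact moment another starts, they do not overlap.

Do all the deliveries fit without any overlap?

Yes

Check each pair: they overlap iff neither finishes before the other starts.
Sorted by start: Yusuf, Kenji, Dmitri, Rohan, Hannah.
Kenji starts after Yusuf ends; Yusuf is clear from here.
Dmitri starts after Kenji ends; Kenji is clear from here.
Rohan starts exactly when Dmitri ends (back-to-back, no overlap); Dmitri is clear from here.
Hannah starts after Rohan ends.
Every pair is clear; the schedule has no overlaps.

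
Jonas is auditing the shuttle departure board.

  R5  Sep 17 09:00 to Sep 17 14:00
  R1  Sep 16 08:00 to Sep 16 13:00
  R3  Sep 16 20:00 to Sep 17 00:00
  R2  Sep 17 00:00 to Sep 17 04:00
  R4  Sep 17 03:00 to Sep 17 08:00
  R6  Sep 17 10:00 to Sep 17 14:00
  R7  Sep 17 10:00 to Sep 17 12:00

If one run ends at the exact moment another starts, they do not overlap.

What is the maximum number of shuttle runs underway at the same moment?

3

Sweep the timeline, counting +1 at each start and −1 at each end (ends before starts at a tie):
Sep 16 08:00 start R1 → 1
Sep 16 13:00 end R1 → 0
Sep 16 20:00 start R3 → 1
Sep 17 00:00 end R3 → 0
Sep 17 00:00 start R2 → 1
Sep 17 03:00 start R4 → 2
Sep 17 04:00 end R2 → 1
Sep 17 08:00 end R4 → 0
Sep 17 09:00 start R5 → 1
Sep 17 10:00 start R6 → 2
Sep 17 10:00 start R7 → 3
Sep 17 12:00 end R7 → 2
Sep 17 14:00 end R5 → 1
Sep 17 14:00 end R6 → 0
Peak is 3, at Sep 17 10:00 (R5, R6, R7).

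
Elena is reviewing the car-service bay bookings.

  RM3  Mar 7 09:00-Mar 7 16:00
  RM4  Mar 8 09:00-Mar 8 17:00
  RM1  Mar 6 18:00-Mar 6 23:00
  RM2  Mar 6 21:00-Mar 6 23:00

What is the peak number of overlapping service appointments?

2

Sweep the timeline, counting +1 at each start and −1 at each end (ends before starts at a tie):
Mar 6 18:00 start RM1 → 1
Mar 6 21:00 start RM2 → 2
Mar 6 23:00 end RM1 → 1
Mar 6 23:00 end RM2 → 0
Mar 7 09:00 start RM3 → 1
Mar 7 16:00 end RM3 → 0
Mar 8 09:00 start RM4 → 1
Mar 8 17:00 end RM4 → 0
Peak is 2, at Mar 6 21:00 (RM1, RM2).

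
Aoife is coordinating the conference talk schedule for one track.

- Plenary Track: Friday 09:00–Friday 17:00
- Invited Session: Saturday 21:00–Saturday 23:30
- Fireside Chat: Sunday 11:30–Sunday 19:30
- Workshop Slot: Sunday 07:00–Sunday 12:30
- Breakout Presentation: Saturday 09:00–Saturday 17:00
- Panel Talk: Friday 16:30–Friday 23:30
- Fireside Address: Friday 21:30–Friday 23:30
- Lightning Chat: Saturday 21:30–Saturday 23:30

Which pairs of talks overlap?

Sorted by start: Plenary Track, Panel Talk, Fireside Address, Breakout Presentation, Invited Session, Lightning Chat, Workshop Slot, Fireside Chat.
Panel Talk starts before Plenary Track ends → Plenary Track and Panel Talk overlap.
Fireside Address starts after Plenary Track ends, so Plenary Track has no further overlaps.
Fireside Address starts before Panel Talk ends → Panel Talk and Fireside Address overlap.
Breakout Presentation starts after Panel Talk ends, so Panel Talk has no further overlaps.
Breakout Presentation starts after Fireside Address ends, so Fireside Address has no further overlaps.
Invited Session starts after Breakout Presentation ends, so Breakout Presentation has no further overlaps.
Lightning Chat starts before Invited Session ends → Invited Session and Lightning Chat overlap.
Workshop Slot starts after Invited Session ends, so Invited Session has no further overlaps.
Workshop Slot starts after Lightning Chat ends, so Lightning Chat has no further overlaps.
Fireside Chat starts before Workshop Slot ends → Workshop Slot and Fireside Chat overlap.

Fireside Address & Panel Talk, Fireside Chat & Workshop Slot, Invited Session & Lightning Chat, Panel Talk & Plenary Track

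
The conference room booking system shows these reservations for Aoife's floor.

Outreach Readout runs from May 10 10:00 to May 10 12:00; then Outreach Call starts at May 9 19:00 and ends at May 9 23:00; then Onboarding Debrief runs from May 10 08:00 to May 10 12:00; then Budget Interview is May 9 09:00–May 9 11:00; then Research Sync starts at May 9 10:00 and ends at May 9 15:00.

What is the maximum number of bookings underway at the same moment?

2

Walk through starts and ends in time order (an end at T is processed before a start at T):
May 9 09:00 start Budget Interview → 1
May 9 10:00 start Research Sync → 2
May 9 11:00 end Budget Interview → 1
May 9 15:00 end Research Sync → 0
May 9 19:00 start Outreach Call → 1
May 9 23:00 end Outreach Call → 0
May 10 08:00 start Onboarding Debrief → 1
May 10 10:00 start Outreach Readout → 2
May 10 12:00 end Onboarding Debrief → 1
May 10 12:00 end Outreach Readout → 0
Peak is 2, at May 9 10:00 (Budget Interview, Research Sync).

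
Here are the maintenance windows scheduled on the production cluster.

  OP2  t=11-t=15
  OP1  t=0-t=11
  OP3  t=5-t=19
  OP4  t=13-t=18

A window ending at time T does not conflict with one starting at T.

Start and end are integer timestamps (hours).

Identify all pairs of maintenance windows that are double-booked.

OP1 & OP3, OP2 & OP3, OP2 & OP4, OP3 & OP4

Two intervals overlap when each starts before the other ends.
Sorted by start: OP1, OP3, OP2, OP4.
OP3 starts before OP1 ends → OP1 and OP3 overlap.
OP2 starts exactly when OP1 ends (back-to-back, no overlap), so nothing later overlaps OP1 either.
OP2 starts before OP3 ends → OP3 and OP2 overlap.
OP4 starts before OP3 ends → OP3 and OP4 overlap.
OP4 starts before OP2 ends → OP2 and OP4 overlap.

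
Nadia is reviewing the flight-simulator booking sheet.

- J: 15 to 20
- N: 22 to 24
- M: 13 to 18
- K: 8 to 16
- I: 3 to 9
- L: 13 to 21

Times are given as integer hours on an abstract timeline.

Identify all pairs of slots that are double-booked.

Check each pair: they overlap iff neither finishes before the other starts.
Sorted by start: I, K, L, M, J, N.
K starts before I ends → I and K overlap.
L starts after I ends; I is clear from here.
L starts before K ends → K and L overlap.
M starts before K ends → K and M overlap.
J starts before K ends → K and J overlap.
N starts after K ends.
M starts before L ends → L and M overlap.
J starts before L ends → L and J overlap.
N starts after L ends.
J starts before M ends → M and J overlap.
N starts after M ends.
N starts after J ends.

I & K, J & K, J & L, J & M, K & L, K & M, L & M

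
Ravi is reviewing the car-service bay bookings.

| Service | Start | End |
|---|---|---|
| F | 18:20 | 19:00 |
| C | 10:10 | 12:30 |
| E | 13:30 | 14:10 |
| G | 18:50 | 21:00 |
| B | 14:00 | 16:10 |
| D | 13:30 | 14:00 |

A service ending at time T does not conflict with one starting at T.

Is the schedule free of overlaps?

Check each pair: they overlap iff neither finishes before the other starts.
Sorted by start: C, D, E, B, F, G.
D starts after C ends, so C has no further overlaps.
E starts before D ends → D and E overlap.
That's a conflict, so the schedule is not conflict-free.

No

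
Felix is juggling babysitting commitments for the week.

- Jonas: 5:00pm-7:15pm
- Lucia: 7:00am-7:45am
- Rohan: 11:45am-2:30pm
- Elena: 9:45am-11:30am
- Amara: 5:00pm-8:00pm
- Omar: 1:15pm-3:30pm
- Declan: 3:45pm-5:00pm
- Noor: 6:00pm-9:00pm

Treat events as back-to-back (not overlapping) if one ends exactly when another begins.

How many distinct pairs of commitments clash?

Sorted by start: Lucia, Elena, Rohan, Omar, Declan, Jonas, Amara, Noor.
Elena starts after Lucia ends, so Lucia has no further overlaps.
Rohan starts after Elena ends, so Elena has no further overlaps.
Omar starts before Rohan ends → Rohan and Omar overlap.
Declan starts after Rohan ends, so Rohan has no further overlaps.
Declan starts after Omar ends, so Omar has no further overlaps.
Jonas starts exactly when Declan ends (back-to-back, no overlap), so Declan has no further overlaps.
Amara starts before Jonas ends → Jonas and Amara overlap.
Noor starts before Jonas ends → Jonas and Noor overlap.
Noor starts before Amara ends → Amara and Noor overlap.
Overlapping pairs: Amara & Jonas, Amara & Noor, Jonas & Noor, Omar & Rohan — 4 in total.

4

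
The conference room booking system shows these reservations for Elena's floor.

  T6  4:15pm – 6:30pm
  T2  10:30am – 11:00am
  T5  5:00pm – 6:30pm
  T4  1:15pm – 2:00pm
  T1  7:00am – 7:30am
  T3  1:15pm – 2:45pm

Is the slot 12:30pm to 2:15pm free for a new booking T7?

T1: ends 7:30am at or before T7 starts 12:30pm → clear.
T2: ends 11:00am at or before T7 starts 12:30pm → clear.
T3: starts 1:15pm before T7 ends 2:15pm, and ends 2:45pm after T7 starts 12:30pm → overlap.
T4: starts 1:15pm before T7 ends 2:15pm, and ends 2:00pm after T7 starts 12:30pm → overlap.
T6: starts 4:15pm at or after T7 ends 2:15pm → clear.
T5: starts 5:00pm at or after T7 ends 2:15pm → clear.
T7 overlaps T3, T4.

No — it overlaps T3, T4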